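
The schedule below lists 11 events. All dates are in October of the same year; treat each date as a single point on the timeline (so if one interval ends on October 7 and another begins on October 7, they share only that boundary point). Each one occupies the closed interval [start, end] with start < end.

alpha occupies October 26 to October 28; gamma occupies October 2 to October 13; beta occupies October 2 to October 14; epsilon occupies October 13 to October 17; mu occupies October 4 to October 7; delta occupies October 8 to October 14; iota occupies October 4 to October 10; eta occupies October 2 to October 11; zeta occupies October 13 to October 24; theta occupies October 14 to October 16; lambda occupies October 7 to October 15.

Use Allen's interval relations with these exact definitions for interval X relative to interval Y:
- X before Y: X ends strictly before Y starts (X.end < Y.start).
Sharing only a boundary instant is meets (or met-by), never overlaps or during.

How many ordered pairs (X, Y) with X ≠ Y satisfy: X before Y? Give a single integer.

Checking all 110 ordered pairs for relation 'before'; matching pairs in alphabetical order:
(beta, alpha): beta before alpha ✓
(delta, alpha): delta before alpha ✓
(epsilon, alpha): epsilon before alpha ✓
(eta, alpha): eta before alpha ✓
(eta, epsilon): eta before epsilon ✓
(eta, theta): eta before theta ✓
(eta, zeta): eta before zeta ✓
(gamma, alpha): gamma before alpha ✓
(gamma, theta): gamma before theta ✓
(iota, alpha): iota before alpha ✓
(iota, epsilon): iota before epsilon ✓
(iota, theta): iota before theta ✓
(iota, zeta): iota before zeta ✓
(lambda, alpha): lambda before alpha ✓
(mu, alpha): mu before alpha ✓
(mu, delta): mu before delta ✓
(mu, epsilon): mu before epsilon ✓
(mu, theta): mu before theta ✓
(mu, zeta): mu before zeta ✓
(theta, alpha): theta before alpha ✓
(zeta, alpha): zeta before alpha ✓
Count: 21.

21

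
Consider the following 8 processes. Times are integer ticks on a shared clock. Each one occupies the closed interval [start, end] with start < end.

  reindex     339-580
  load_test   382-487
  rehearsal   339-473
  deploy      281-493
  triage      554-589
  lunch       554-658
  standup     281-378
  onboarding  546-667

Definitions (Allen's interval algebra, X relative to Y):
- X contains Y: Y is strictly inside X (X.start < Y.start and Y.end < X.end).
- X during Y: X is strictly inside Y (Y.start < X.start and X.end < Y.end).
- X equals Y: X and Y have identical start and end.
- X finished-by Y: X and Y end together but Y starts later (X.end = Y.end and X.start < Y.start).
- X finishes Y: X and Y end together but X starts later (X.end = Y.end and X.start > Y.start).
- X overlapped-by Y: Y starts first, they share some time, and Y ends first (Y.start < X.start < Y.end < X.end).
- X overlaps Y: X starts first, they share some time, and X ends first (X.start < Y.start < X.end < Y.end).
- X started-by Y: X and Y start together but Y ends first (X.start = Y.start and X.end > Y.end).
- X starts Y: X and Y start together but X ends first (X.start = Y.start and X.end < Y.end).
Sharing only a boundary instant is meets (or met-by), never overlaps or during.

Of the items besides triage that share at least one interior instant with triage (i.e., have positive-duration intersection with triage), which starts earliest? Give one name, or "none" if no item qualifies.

reindex

Target triage = [554, 589].
deploy [281, 493] → before → excluded.
load_test [382, 487] → before → excluded.
lunch [554, 658] → started-by → candidate.
onboarding [546, 667] → contains → candidate.
rehearsal [339, 473] → before → excluded.
reindex [339, 580] → overlaps → candidate.
standup [281, 378] → before → excluded.
Among candidates, earliest start is 339 → reindex.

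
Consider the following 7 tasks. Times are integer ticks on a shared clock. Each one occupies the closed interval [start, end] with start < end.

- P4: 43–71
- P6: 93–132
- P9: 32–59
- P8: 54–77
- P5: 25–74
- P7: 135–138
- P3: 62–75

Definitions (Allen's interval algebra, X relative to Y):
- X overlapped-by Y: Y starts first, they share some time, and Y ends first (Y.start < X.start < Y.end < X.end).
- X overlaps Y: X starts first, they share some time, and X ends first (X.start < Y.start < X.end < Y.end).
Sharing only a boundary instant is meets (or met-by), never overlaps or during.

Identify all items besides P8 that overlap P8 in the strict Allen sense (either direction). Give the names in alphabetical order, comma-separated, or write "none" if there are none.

P4, P5, P9

Target P8 = [54, 77].
P3 [62, 75] → during → no.
P4 [43, 71] → overlaps → yes.
P5 [25, 74] → overlaps → yes.
P6 [93, 132] → after → no.
P7 [135, 138] → after → no.
P9 [32, 59] → overlaps → yes.
Result: P4, P5, P9.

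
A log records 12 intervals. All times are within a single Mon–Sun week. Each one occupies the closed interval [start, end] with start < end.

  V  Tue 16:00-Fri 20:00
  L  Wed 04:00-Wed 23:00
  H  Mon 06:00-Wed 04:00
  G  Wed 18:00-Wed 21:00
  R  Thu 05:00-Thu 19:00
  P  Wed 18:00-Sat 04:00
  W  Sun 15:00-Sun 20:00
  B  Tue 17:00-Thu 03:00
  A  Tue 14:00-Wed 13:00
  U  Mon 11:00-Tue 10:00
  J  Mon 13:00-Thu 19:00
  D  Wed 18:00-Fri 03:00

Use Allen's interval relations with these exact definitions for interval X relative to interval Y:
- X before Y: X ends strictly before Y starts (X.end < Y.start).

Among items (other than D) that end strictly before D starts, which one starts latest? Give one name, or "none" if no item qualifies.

A

Target D = [Wed 18:00, Fri 03:00].
A [Tue 14:00, Wed 13:00] → before → candidate.
B [Tue 17:00, Thu 03:00] → overlaps → excluded.
G [Wed 18:00, Wed 21:00] → starts → excluded.
H [Mon 06:00, Wed 04:00] → before → candidate.
J [Mon 13:00, Thu 19:00] → overlaps → excluded.
L [Wed 04:00, Wed 23:00] → overlaps → excluded.
P [Wed 18:00, Sat 04:00] → started-by → excluded.
R [Thu 05:00, Thu 19:00] → during → excluded.
U [Mon 11:00, Tue 10:00] → before → candidate.
V [Tue 16:00, Fri 20:00] → contains → excluded.
W [Sun 15:00, Sun 20:00] → after → excluded.
Among candidates, latest start is Tue 14:00 → A.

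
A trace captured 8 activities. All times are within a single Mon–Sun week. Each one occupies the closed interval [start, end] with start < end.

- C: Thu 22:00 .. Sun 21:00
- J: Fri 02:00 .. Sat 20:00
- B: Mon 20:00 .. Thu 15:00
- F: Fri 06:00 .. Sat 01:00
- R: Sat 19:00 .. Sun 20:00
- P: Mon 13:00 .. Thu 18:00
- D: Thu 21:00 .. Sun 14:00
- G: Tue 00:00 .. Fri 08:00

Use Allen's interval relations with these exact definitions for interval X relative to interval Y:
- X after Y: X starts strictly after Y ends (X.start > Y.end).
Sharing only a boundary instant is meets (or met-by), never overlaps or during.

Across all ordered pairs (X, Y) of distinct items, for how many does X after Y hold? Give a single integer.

Checking all 56 ordered pairs for relation 'after'; matching pairs in alphabetical order:
(C, B): C after B ✓
(C, P): C after P ✓
(D, B): D after B ✓
(D, P): D after P ✓
(F, B): F after B ✓
(F, P): F after P ✓
(J, B): J after B ✓
(J, P): J after P ✓
(R, B): R after B ✓
(R, F): R after F ✓
(R, G): R after G ✓
(R, P): R after P ✓
Count: 12.

12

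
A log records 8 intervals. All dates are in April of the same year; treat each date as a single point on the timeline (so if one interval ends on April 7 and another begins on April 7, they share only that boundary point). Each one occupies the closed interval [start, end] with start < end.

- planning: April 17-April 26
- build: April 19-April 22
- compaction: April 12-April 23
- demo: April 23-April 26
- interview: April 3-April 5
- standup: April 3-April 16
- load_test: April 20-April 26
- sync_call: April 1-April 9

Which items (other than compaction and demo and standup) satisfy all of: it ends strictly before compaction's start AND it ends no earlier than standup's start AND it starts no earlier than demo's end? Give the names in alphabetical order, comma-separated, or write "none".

none

Conditions: its end is strictly before compaction's start (X.end < April 12) AND its end is no earlier than standup's start (X.end >= April 3) AND its start is no earlier than demo's end (X.start >= April 26).
build: end April 22 < April 12? ✗; end April 22 >= April 3? ✓; start April 19 >= April 26? ✗ → no.
interview: end April 5 < April 12? ✓; end April 5 >= April 3? ✓; start April 3 >= April 26? ✗ → no.
load_test: end April 26 < April 12? ✗; end April 26 >= April 3? ✓; start April 20 >= April 26? ✗ → no.
planning: end April 26 < April 12? ✗; end April 26 >= April 3? ✓; start April 17 >= April 26? ✗ → no.
sync_call: end April 9 < April 12? ✓; end April 9 >= April 3? ✓; start April 1 >= April 26? ✗ → no.
Result: none.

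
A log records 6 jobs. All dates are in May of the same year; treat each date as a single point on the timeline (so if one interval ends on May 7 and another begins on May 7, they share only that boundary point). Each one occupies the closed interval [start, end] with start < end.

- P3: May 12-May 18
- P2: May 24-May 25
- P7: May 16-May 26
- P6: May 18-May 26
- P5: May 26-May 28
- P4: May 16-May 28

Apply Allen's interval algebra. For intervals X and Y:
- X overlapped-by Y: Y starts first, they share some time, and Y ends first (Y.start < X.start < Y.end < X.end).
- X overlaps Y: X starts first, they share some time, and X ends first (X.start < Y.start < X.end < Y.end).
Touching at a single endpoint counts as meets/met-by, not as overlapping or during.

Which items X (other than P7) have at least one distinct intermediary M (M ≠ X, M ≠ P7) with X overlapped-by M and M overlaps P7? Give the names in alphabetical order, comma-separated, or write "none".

Target P7 = [May 16, May 26].
Intermediaries M with M overlaps P7: P3.
Via P3 — items with X overlapped-by P3: P4.
Union: P4.

P4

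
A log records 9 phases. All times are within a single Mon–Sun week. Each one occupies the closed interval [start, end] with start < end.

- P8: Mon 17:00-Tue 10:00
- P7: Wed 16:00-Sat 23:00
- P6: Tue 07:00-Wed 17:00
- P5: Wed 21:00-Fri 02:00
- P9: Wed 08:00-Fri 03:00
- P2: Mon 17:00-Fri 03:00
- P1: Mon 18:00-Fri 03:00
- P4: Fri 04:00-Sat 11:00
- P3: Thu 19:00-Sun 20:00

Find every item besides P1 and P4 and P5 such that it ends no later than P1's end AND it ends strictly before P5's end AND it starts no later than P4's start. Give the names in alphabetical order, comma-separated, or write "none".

Conditions: its end is no later than P1's end (X.end <= Fri 03:00) AND its end is strictly before P5's end (X.end < Fri 02:00) AND its start is no later than P4's start (X.start <= Fri 04:00).
P2: end Fri 03:00 <= Fri 03:00? ✓; end Fri 03:00 < Fri 02:00? ✗; start Mon 17:00 <= Fri 04:00? ✓ → no.
P3: end Sun 20:00 <= Fri 03:00? ✗; end Sun 20:00 < Fri 02:00? ✗; start Thu 19:00 <= Fri 04:00? ✓ → no.
P6: end Wed 17:00 <= Fri 03:00? ✓; end Wed 17:00 < Fri 02:00? ✓; start Tue 07:00 <= Fri 04:00? ✓ → yes.
P7: end Sat 23:00 <= Fri 03:00? ✗; end Sat 23:00 < Fri 02:00? ✗; start Wed 16:00 <= Fri 04:00? ✓ → no.
P8: end Tue 10:00 <= Fri 03:00? ✓; end Tue 10:00 < Fri 02:00? ✓; start Mon 17:00 <= Fri 04:00? ✓ → yes.
P9: end Fri 03:00 <= Fri 03:00? ✓; end Fri 03:00 < Fri 02:00? ✗; start Wed 08:00 <= Fri 04:00? ✓ → no.
Result: P6, P8.

P6, P8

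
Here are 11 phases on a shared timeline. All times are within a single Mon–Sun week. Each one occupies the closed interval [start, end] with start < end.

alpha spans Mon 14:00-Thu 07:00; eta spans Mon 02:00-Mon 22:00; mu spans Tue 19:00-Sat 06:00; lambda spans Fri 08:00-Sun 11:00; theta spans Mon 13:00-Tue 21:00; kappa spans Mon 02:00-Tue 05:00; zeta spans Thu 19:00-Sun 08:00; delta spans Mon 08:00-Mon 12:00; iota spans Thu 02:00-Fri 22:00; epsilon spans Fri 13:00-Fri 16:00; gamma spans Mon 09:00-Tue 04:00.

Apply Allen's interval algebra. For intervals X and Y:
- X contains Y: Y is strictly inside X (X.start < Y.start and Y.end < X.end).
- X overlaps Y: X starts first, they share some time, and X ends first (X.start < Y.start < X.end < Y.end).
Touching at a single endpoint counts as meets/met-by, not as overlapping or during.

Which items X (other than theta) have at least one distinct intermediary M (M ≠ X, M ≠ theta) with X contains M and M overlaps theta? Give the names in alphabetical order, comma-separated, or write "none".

Target theta = [Mon 13:00, Tue 21:00].
Intermediaries M with M overlaps theta: eta, gamma, kappa.
Via eta — items with X contains eta: none.
Via gamma — items with X contains gamma: kappa.
Via kappa — items with X contains kappa: none.
Union: kappa.

kappa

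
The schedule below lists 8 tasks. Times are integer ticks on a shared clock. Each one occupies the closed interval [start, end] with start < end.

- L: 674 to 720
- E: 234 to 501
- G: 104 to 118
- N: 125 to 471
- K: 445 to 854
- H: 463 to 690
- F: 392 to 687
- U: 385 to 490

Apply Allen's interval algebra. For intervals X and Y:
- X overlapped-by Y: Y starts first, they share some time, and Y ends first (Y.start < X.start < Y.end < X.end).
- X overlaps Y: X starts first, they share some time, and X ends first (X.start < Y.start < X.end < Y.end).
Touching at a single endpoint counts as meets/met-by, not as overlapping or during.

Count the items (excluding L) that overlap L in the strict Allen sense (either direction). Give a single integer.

2

Target L = [674, 720].
E [234, 501] → before → no.
F [392, 687] → overlaps → counts.
G [104, 118] → before → no.
H [463, 690] → overlaps → counts.
K [445, 854] → contains → no.
N [125, 471] → before → no.
U [385, 490] → before → no.
Total: 2.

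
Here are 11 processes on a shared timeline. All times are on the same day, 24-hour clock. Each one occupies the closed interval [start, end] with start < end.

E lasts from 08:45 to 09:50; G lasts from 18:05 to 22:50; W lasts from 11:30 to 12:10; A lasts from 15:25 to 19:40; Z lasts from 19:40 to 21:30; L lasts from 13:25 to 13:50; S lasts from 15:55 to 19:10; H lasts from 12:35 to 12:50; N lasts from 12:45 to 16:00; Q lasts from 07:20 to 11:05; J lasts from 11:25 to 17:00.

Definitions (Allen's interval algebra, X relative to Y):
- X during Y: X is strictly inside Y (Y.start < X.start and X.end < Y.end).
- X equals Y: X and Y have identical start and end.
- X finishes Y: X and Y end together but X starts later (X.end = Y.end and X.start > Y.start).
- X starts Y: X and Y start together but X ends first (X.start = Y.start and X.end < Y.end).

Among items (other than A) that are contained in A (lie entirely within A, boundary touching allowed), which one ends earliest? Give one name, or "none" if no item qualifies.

Target A = [15:25, 19:40].
E [08:45, 09:50] → before → excluded.
G [18:05, 22:50] → overlapped-by → excluded.
H [12:35, 12:50] → before → excluded.
J [11:25, 17:00] → overlaps → excluded.
L [13:25, 13:50] → before → excluded.
N [12:45, 16:00] → overlaps → excluded.
Q [07:20, 11:05] → before → excluded.
S [15:55, 19:10] → during → candidate.
W [11:30, 12:10] → before → excluded.
Z [19:40, 21:30] → met-by → excluded.
Among candidates, earliest end is 19:10 → S.

S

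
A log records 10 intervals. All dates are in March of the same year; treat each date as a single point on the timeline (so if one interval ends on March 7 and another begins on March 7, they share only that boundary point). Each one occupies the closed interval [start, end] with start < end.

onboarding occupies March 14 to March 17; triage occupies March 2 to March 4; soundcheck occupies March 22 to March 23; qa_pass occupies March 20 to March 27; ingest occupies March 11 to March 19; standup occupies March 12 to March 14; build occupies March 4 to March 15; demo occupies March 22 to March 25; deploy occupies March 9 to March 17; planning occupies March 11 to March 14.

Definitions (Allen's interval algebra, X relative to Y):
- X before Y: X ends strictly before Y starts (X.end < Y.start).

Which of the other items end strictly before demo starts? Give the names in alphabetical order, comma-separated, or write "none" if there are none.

Target demo = [March 22, March 25].
build [March 4, March 15] → before → yes.
deploy [March 9, March 17] → before → yes.
ingest [March 11, March 19] → before → yes.
onboarding [March 14, March 17] → before → yes.
planning [March 11, March 14] → before → yes.
qa_pass [March 20, March 27] → contains → no.
soundcheck [March 22, March 23] → starts → no.
standup [March 12, March 14] → before → yes.
triage [March 2, March 4] → before → yes.
Result: build, deploy, ingest, onboarding, planning, standup, triage.

build, deploy, ingest, onboarding, planning, standup, triage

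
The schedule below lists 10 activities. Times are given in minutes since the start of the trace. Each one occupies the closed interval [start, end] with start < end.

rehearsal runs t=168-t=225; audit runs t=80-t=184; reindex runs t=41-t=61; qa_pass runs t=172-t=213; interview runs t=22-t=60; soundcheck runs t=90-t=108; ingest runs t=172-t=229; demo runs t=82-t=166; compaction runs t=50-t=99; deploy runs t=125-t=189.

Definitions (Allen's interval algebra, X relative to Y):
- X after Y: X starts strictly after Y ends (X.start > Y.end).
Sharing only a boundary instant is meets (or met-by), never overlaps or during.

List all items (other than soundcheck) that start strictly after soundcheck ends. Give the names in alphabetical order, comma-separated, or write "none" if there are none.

deploy, ingest, qa_pass, rehearsal

Target soundcheck = [t=90, t=108].
audit [t=80, t=184] → contains → no.
compaction [t=50, t=99] → overlaps → no.
demo [t=82, t=166] → contains → no.
deploy [t=125, t=189] → after → yes.
ingest [t=172, t=229] → after → yes.
interview [t=22, t=60] → before → no.
qa_pass [t=172, t=213] → after → yes.
rehearsal [t=168, t=225] → after → yes.
reindex [t=41, t=61] → before → no.
Result: deploy, ingest, qa_pass, rehearsal.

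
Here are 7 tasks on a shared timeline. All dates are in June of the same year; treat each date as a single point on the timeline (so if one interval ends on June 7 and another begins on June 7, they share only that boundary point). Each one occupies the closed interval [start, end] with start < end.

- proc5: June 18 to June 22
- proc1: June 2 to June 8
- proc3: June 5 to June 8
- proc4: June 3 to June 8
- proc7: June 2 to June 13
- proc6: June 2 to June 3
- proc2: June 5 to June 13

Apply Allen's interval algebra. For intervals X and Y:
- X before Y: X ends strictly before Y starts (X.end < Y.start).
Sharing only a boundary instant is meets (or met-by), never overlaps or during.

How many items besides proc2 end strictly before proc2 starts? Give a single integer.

1

Target proc2 = [June 5, June 13].
proc1 [June 2, June 8] → overlaps → no.
proc3 [June 5, June 8] → starts → no.
proc4 [June 3, June 8] → overlaps → no.
proc5 [June 18, June 22] → after → no.
proc6 [June 2, June 3] → before → counts.
proc7 [June 2, June 13] → finished-by → no.
Total: 1.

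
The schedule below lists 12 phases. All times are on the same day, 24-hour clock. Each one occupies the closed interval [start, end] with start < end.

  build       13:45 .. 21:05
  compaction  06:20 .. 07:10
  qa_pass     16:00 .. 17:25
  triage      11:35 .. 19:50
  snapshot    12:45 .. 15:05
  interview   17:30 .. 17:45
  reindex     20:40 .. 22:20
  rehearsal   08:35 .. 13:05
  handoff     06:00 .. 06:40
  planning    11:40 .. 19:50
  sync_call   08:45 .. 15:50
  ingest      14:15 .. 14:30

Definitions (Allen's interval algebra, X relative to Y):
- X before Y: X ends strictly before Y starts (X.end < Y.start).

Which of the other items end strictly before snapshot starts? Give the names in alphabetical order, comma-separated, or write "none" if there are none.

Target snapshot = [12:45, 15:05].
build [13:45, 21:05] → overlapped-by → no.
compaction [06:20, 07:10] → before → yes.
handoff [06:00, 06:40] → before → yes.
ingest [14:15, 14:30] → during → no.
interview [17:30, 17:45] → after → no.
planning [11:40, 19:50] → contains → no.
qa_pass [16:00, 17:25] → after → no.
rehearsal [08:35, 13:05] → overlaps → no.
reindex [20:40, 22:20] → after → no.
sync_call [08:45, 15:50] → contains → no.
triage [11:35, 19:50] → contains → no.
Result: compaction, handoff.

compaction, handoff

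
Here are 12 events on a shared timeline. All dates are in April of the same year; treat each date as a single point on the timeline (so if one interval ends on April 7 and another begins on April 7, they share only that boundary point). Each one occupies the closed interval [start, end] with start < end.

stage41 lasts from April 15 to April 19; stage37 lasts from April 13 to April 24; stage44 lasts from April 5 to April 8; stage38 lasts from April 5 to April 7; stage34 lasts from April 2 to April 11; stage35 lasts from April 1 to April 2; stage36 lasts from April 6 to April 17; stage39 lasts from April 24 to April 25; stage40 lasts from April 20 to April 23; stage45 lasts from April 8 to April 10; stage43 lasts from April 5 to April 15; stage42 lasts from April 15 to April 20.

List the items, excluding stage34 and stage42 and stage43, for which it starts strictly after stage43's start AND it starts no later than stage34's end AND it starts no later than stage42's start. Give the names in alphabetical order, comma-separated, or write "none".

Conditions: its start is strictly after stage43's start (X.start > April 5) AND its start is no later than stage34's end (X.start <= April 11) AND its start is no later than stage42's start (X.start <= April 15).
stage35: start April 1 > April 5? ✗; start April 1 <= April 11? ✓; start April 1 <= April 15? ✓ → no.
stage36: start April 6 > April 5? ✓; start April 6 <= April 11? ✓; start April 6 <= April 15? ✓ → yes.
stage37: start April 13 > April 5? ✓; start April 13 <= April 11? ✗; start April 13 <= April 15? ✓ → no.
stage38: start April 5 > April 5? ✗; start April 5 <= April 11? ✓; start April 5 <= April 15? ✓ → no.
stage39: start April 24 > April 5? ✓; start April 24 <= April 11? ✗; start April 24 <= April 15? ✗ → no.
stage40: start April 20 > April 5? ✓; start April 20 <= April 11? ✗; start April 20 <= April 15? ✗ → no.
stage41: start April 15 > April 5? ✓; start April 15 <= April 11? ✗; start April 15 <= April 15? ✓ → no.
stage44: start April 5 > April 5? ✗; start April 5 <= April 11? ✓; start April 5 <= April 15? ✓ → no.
stage45: start April 8 > April 5? ✓; start April 8 <= April 11? ✓; start April 8 <= April 15? ✓ → yes.
Result: stage36, stage45.

stage36, stage45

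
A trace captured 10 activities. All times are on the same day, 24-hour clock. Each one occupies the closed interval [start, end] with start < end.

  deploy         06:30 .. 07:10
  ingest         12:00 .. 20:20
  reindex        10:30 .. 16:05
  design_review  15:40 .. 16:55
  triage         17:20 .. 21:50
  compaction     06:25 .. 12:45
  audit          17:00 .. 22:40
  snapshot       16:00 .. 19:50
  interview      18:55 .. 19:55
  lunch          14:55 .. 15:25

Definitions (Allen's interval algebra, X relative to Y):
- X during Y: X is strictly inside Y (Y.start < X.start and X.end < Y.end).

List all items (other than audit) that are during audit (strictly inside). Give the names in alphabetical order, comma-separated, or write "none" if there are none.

interview, triage

Target audit = [17:00, 22:40].
compaction [06:25, 12:45] → before → no.
deploy [06:30, 07:10] → before → no.
design_review [15:40, 16:55] → before → no.
ingest [12:00, 20:20] → overlaps → no.
interview [18:55, 19:55] → during → yes.
lunch [14:55, 15:25] → before → no.
reindex [10:30, 16:05] → before → no.
snapshot [16:00, 19:50] → overlaps → no.
triage [17:20, 21:50] → during → yes.
Result: interview, triage.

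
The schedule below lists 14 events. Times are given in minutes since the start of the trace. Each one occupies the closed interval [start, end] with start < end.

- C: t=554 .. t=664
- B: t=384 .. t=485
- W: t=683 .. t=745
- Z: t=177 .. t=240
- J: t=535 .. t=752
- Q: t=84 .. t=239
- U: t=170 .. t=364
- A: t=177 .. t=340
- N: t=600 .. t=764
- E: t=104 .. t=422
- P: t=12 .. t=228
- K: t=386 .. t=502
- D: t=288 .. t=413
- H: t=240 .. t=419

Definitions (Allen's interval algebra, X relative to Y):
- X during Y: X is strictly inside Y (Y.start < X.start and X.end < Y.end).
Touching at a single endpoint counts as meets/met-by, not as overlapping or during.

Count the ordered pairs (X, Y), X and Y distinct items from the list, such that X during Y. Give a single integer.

11

Checking all 182 ordered pairs for relation 'during'; matching pairs in alphabetical order:
(A, E): A during E ✓
(A, U): A during U ✓
(C, J): C during J ✓
(D, E): D during E ✓
(D, H): D during H ✓
(H, E): H during E ✓
(U, E): U during E ✓
(W, J): W during J ✓
(W, N): W during N ✓
(Z, E): Z during E ✓
(Z, U): Z during U ✓
Count: 11.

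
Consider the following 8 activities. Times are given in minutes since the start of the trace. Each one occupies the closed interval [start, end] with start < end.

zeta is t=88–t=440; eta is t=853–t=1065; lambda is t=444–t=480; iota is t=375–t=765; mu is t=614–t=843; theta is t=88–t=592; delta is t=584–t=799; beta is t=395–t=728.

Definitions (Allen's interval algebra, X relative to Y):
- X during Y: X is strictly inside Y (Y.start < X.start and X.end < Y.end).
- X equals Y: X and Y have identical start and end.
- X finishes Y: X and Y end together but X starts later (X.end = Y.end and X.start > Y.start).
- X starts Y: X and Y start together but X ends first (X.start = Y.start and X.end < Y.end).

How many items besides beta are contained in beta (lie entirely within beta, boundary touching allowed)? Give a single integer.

1

Target beta = [t=395, t=728].
delta [t=584, t=799] → overlapped-by → no.
eta [t=853, t=1065] → after → no.
iota [t=375, t=765] → contains → no.
lambda [t=444, t=480] → during → counts.
mu [t=614, t=843] → overlapped-by → no.
theta [t=88, t=592] → overlaps → no.
zeta [t=88, t=440] → overlaps → no.
Total: 1.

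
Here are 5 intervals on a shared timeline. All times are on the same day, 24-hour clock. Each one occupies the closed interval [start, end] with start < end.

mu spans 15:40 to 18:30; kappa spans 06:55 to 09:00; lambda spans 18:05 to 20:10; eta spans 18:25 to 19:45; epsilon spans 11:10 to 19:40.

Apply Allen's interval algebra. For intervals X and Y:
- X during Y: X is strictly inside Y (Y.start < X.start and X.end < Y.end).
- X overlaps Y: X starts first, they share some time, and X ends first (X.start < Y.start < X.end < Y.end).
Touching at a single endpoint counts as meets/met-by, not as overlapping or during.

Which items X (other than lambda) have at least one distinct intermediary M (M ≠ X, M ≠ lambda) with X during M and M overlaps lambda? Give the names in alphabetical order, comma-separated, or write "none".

Target lambda = [18:05, 20:10].
Intermediaries M with M overlaps lambda: epsilon, mu.
Via epsilon — items with X during epsilon: mu.
Via mu — items with X during mu: none.
Union: mu.

mu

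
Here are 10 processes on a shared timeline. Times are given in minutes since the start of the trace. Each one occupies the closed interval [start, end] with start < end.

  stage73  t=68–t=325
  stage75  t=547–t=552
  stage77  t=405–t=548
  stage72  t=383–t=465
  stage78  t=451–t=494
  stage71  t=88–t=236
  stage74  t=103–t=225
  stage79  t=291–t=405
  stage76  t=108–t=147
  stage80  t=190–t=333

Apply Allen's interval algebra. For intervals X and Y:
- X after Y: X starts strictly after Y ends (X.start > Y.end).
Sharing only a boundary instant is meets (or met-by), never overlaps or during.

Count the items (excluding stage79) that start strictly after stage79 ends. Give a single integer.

Target stage79 = [t=291, t=405].
stage71 [t=88, t=236] → before → no.
stage72 [t=383, t=465] → overlapped-by → no.
stage73 [t=68, t=325] → overlaps → no.
stage74 [t=103, t=225] → before → no.
stage75 [t=547, t=552] → after → counts.
stage76 [t=108, t=147] → before → no.
stage77 [t=405, t=548] → met-by → no.
stage78 [t=451, t=494] → after → counts.
stage80 [t=190, t=333] → overlaps → no.
Total: 2.

2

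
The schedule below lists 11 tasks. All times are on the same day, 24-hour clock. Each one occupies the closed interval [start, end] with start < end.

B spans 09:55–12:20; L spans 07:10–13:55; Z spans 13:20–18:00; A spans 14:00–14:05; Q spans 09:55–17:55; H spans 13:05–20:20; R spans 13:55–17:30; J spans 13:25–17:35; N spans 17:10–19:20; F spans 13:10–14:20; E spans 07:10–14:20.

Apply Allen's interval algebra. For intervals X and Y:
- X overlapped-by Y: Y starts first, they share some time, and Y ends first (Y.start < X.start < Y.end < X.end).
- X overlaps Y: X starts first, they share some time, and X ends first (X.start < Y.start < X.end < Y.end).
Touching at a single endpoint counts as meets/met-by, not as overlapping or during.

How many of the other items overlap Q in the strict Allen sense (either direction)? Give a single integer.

5

Target Q = [09:55, 17:55].
A [14:00, 14:05] → during → no.
B [09:55, 12:20] → starts → no.
E [07:10, 14:20] → overlaps → counts.
F [13:10, 14:20] → during → no.
H [13:05, 20:20] → overlapped-by → counts.
J [13:25, 17:35] → during → no.
L [07:10, 13:55] → overlaps → counts.
N [17:10, 19:20] → overlapped-by → counts.
R [13:55, 17:30] → during → no.
Z [13:20, 18:00] → overlapped-by → counts.
Total: 5.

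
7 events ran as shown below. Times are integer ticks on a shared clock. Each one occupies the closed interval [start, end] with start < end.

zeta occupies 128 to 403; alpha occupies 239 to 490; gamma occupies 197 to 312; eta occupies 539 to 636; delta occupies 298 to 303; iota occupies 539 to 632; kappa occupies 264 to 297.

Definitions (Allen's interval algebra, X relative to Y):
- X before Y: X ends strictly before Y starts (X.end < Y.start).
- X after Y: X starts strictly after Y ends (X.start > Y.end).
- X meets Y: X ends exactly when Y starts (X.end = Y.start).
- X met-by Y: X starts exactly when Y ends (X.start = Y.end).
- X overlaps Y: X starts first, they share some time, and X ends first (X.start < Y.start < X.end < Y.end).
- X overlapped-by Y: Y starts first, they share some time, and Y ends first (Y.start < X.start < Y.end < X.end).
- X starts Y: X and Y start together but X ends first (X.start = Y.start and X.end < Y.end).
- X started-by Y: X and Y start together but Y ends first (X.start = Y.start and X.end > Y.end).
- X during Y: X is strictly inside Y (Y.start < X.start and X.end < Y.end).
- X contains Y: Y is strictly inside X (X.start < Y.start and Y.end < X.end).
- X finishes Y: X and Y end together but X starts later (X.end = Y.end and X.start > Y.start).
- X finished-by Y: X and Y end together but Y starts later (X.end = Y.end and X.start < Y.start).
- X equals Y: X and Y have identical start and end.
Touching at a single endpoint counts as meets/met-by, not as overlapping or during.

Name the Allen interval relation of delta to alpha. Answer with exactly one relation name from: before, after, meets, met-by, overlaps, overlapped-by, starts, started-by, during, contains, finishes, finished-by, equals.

during

delta = [298, 303]; alpha = [239, 490].
Compare endpoints: delta.start > alpha.start, delta.start < alpha.end, delta.end > alpha.start, delta.end < alpha.end.
That pattern is 'during'.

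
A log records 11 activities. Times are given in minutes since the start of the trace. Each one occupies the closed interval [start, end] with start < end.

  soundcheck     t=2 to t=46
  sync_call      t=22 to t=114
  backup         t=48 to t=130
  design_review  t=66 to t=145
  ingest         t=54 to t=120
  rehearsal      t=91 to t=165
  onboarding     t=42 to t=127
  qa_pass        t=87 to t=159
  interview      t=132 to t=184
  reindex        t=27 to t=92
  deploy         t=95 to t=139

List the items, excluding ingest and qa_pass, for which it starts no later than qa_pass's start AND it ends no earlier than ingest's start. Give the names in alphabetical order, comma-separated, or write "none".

Conditions: its start is no later than qa_pass's start (X.start <= t=87) AND its end is no earlier than ingest's start (X.end >= t=54).
backup: start t=48 <= t=87? ✓; end t=130 >= t=54? ✓ → yes.
deploy: start t=95 <= t=87? ✗; end t=139 >= t=54? ✓ → no.
design_review: start t=66 <= t=87? ✓; end t=145 >= t=54? ✓ → yes.
interview: start t=132 <= t=87? ✗; end t=184 >= t=54? ✓ → no.
onboarding: start t=42 <= t=87? ✓; end t=127 >= t=54? ✓ → yes.
rehearsal: start t=91 <= t=87? ✗; end t=165 >= t=54? ✓ → no.
reindex: start t=27 <= t=87? ✓; end t=92 >= t=54? ✓ → yes.
soundcheck: start t=2 <= t=87? ✓; end t=46 >= t=54? ✗ → no.
sync_call: start t=22 <= t=87? ✓; end t=114 >= t=54? ✓ → yes.
Result: backup, design_review, onboarding, reindex, sync_call.

backup, design_review, onboarding, reindex, sync_call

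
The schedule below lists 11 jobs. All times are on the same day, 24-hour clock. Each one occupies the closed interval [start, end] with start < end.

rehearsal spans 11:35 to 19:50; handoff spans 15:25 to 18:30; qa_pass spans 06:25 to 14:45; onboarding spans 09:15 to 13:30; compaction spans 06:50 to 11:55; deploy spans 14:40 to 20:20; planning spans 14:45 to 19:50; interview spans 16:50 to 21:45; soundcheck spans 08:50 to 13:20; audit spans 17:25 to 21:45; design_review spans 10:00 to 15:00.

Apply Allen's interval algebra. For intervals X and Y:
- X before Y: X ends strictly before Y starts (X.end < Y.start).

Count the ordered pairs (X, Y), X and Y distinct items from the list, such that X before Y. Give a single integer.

21

Checking all 110 ordered pairs for relation 'before'; matching pairs in alphabetical order:
(compaction, audit): compaction before audit ✓
(compaction, deploy): compaction before deploy ✓
(compaction, handoff): compaction before handoff ✓
(compaction, interview): compaction before interview ✓
(compaction, planning): compaction before planning ✓
(design_review, audit): design_review before audit ✓
(design_review, handoff): design_review before handoff ✓
(design_review, interview): design_review before interview ✓
(onboarding, audit): onboarding before audit ✓
(onboarding, deploy): onboarding before deploy ✓
(onboarding, handoff): onboarding before handoff ✓
(onboarding, interview): onboarding before interview ✓
(onboarding, planning): onboarding before planning ✓
(qa_pass, audit): qa_pass before audit ✓
(qa_pass, handoff): qa_pass before handoff ✓
(qa_pass, interview): qa_pass before interview ✓
(soundcheck, audit): soundcheck before audit ✓
(soundcheck, deploy): soundcheck before deploy ✓
(soundcheck, handoff): soundcheck before handoff ✓
(soundcheck, interview): soundcheck before interview ✓
(soundcheck, planning): soundcheck before planning ✓
Count: 21.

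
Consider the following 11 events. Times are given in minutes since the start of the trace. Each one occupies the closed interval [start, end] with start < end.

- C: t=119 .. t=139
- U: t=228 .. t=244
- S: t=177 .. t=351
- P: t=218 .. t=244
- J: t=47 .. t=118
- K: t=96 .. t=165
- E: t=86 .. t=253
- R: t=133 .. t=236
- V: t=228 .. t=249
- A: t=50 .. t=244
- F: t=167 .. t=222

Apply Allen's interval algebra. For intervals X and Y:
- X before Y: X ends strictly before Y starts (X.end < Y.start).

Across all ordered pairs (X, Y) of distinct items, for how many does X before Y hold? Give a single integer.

Checking all 110 ordered pairs for relation 'before'; matching pairs in alphabetical order:
(C, F): C before F ✓
(C, P): C before P ✓
(C, S): C before S ✓
(C, U): C before U ✓
(C, V): C before V ✓
(F, U): F before U ✓
(F, V): F before V ✓
(J, C): J before C ✓
(J, F): J before F ✓
(J, P): J before P ✓
(J, R): J before R ✓
(J, S): J before S ✓
(J, U): J before U ✓
(J, V): J before V ✓
(K, F): K before F ✓
(K, P): K before P ✓
(K, S): K before S ✓
(K, U): K before U ✓
(K, V): K before V ✓
Count: 19.

19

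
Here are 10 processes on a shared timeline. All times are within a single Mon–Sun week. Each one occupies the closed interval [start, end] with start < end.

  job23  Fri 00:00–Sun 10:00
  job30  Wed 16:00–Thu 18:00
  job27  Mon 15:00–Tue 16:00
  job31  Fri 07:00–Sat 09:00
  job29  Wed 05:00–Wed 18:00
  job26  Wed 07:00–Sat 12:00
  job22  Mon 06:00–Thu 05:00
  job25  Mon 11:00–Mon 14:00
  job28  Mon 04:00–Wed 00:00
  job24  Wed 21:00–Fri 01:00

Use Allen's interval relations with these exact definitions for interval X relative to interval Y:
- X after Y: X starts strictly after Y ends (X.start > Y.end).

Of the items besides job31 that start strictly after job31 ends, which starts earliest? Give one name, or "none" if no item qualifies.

none

Target job31 = [Fri 07:00, Sat 09:00].
job22 [Mon 06:00, Thu 05:00] → before → excluded.
job23 [Fri 00:00, Sun 10:00] → contains → excluded.
job24 [Wed 21:00, Fri 01:00] → before → excluded.
job25 [Mon 11:00, Mon 14:00] → before → excluded.
job26 [Wed 07:00, Sat 12:00] → contains → excluded.
job27 [Mon 15:00, Tue 16:00] → before → excluded.
job28 [Mon 04:00, Wed 00:00] → before → excluded.
job29 [Wed 05:00, Wed 18:00] → before → excluded.
job30 [Wed 16:00, Thu 18:00] → before → excluded.
No candidates → none.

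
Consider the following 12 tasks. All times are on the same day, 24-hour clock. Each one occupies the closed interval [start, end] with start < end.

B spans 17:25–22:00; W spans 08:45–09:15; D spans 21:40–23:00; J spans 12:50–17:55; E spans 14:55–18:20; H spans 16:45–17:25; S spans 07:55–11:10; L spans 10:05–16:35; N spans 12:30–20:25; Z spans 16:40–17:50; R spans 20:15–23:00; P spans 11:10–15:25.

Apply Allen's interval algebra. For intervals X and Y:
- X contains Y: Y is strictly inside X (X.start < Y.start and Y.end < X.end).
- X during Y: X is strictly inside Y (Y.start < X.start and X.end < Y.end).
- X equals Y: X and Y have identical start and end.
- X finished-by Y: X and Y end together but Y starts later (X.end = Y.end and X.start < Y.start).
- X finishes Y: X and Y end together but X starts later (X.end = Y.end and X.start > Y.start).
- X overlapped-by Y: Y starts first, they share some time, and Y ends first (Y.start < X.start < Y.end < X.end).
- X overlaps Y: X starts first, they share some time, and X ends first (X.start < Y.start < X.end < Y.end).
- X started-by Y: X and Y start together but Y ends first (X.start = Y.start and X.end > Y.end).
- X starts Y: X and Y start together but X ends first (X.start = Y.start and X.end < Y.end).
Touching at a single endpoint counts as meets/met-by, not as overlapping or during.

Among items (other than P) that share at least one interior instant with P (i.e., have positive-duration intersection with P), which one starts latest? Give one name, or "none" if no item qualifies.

Target P = [11:10, 15:25].
B [17:25, 22:00] → after → excluded.
D [21:40, 23:00] → after → excluded.
E [14:55, 18:20] → overlapped-by → candidate.
H [16:45, 17:25] → after → excluded.
J [12:50, 17:55] → overlapped-by → candidate.
L [10:05, 16:35] → contains → candidate.
N [12:30, 20:25] → overlapped-by → candidate.
R [20:15, 23:00] → after → excluded.
S [07:55, 11:10] → meets → excluded.
W [08:45, 09:15] → before → excluded.
Z [16:40, 17:50] → after → excluded.
Among candidates, latest start is 14:55 → E.

E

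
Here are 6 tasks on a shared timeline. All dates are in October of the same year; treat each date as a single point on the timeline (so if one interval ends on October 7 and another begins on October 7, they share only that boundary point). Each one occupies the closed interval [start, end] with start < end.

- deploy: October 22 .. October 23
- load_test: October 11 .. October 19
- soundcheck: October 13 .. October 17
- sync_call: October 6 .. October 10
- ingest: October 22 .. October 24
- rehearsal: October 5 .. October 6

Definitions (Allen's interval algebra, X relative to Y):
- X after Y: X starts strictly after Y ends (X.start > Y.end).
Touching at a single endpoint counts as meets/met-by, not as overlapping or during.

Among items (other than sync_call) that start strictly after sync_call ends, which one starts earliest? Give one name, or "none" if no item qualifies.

load_test

Target sync_call = [October 6, October 10].
deploy [October 22, October 23] → after → candidate.
ingest [October 22, October 24] → after → candidate.
load_test [October 11, October 19] → after → candidate.
rehearsal [October 5, October 6] → meets → excluded.
soundcheck [October 13, October 17] → after → candidate.
Among candidates, earliest start is October 11 → load_test.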